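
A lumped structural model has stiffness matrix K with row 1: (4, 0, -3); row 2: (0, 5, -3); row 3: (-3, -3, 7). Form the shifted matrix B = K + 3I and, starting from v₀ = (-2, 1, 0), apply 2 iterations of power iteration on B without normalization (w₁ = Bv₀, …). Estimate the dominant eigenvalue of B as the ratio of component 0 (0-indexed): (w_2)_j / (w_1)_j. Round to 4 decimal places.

B = K + 3I has rows (7, 0, -3); (0, 8, -3); (-3, -3, 10)
w1 = Bv₀ = (7·(-2) + 0·1 + (-3)·0; 0·(-2) + 8·1 + (-3)·0; (-3)·(-2) + (-3)·1 + 10·0) = (-14, 8, 3)
w2 = Bw1 = (7·(-14) + 0·8 + (-3)·3; 0·(-14) + 8·8 + (-3)·3; (-3)·(-14) + (-3)·8 + 10·3) = (-107, 55, 48)
Ratio: -107/-14 = 7.6429

μ ≈ 7.6429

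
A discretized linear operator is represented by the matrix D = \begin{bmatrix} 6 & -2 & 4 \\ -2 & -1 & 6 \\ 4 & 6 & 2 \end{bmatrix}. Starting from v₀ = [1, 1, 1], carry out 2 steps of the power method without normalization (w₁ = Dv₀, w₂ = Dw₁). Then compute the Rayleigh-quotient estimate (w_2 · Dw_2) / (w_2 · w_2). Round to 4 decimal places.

λ ≈ 8.4228

w1 = Dv₀ = (6·1 + (-2)·1 + 4·1; (-2)·1 + (-1)·1 + 6·1; 4·1 + 6·1 + 2·1) = (8, 3, 12)
w2 = Dw1 = (6·8 + (-2)·3 + 4·12; (-2)·8 + (-1)·3 + 6·12; 4·8 + 6·3 + 2·12) = (90, 53, 74)
Dw2 = (730, 211, 826)
w2·Dw2 = 90·730 + 53·211 + 74·826 = 138007; w2·w2 = 90·90 + 53·53 + 74·74 = 16385
λ ≈ 138007/16385 = 8.4228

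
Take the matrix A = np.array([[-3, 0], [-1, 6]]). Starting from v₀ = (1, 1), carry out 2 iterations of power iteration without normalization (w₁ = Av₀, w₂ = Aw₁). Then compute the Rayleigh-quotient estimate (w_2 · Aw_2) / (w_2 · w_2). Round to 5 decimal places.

λ ≈ 5.12308

w1 = Av₀ = ((-3)·1 + 0·1; (-1)·1 + 6·1) = (-3, 5)
w2 = Aw1 = ((-3)·(-3) + 0·5; (-1)·(-3) + 6·5) = (9, 33)
Aw2 = (-27, 189)
w2·Aw2 = 9·(-27) + 33·189 = 5994; w2·w2 = 9·9 + 33·33 = 1170
λ ≈ 5994/1170 = 5.12308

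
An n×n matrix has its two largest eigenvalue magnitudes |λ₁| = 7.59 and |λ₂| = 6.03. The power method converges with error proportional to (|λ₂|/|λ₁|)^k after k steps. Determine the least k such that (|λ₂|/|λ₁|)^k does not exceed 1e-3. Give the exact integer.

|λ₂/λ₁| = 6.03/7.59 = 0.79447
Need k ≥ ln(1e-3) / ln(0.79447) = -6.9078 / -0.2301 ≈ 30.023
Smallest integer k satisfying the bound: 31

31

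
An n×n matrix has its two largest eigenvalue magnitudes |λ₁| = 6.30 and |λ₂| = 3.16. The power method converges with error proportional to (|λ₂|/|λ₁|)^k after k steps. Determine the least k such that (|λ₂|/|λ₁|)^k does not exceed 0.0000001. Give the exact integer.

24

|λ₂/λ₁| = 3.16/6.30 = 0.50159
Need k ≥ ln(0.0000001) / ln(0.50159) = -16.1181 / -0.6900 ≈ 23.360
Smallest integer k satisfying the bound: 24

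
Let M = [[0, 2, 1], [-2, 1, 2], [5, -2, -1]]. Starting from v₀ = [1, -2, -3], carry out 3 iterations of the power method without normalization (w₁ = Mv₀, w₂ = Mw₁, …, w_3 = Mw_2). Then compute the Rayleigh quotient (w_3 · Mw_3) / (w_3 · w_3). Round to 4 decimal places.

w1 = Mv₀ = (-7, -10, 12)
w2 = Mw1 = (-8, 28, -27)
w3 = Mw2 = (29, -10, -69)
Mw3 = (-89, -206, 234)
w3·Mw3 = 29·(-89) + (-10)·(-206) + (-69)·234 = -16667; w3·w3 = 29·29 + (-10)·(-10) + (-69)·(-69) = 5702
λ ≈ -16667/5702 = -2.9230

λ ≈ -2.9230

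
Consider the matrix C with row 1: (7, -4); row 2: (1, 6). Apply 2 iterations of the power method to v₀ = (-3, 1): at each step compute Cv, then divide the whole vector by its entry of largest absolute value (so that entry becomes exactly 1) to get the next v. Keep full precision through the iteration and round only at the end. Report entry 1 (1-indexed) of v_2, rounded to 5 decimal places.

Cv0 = (-25.000000, 3.000000); divide by -25.000000 → v1 = (1.000000, -0.120000)
Cv1 = (7.480000, 0.280000); divide by 7.480000 → v2 = (1.000000, 0.037433)
Requested entry of v2: -187/-187 = 1.00000

1.00000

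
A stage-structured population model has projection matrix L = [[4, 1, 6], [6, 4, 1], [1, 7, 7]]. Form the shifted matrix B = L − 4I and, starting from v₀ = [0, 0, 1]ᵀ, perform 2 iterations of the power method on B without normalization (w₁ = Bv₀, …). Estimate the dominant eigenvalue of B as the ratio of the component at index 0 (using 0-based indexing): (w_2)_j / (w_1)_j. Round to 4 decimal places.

μ ≈ 3.1667

B = L − 4I has rows (0, 1, 6); (6, 0, 1); (1, 7, 3)
w1 = Bv₀ = (0·0 + 1·0 + 6·1; 6·0 + 0·0 + 1·1; 1·0 + 7·0 + 3·1) = (6, 1, 3)
w2 = Bw1 = (0·6 + 1·1 + 6·3; 6·6 + 0·1 + 1·3; 1·6 + 7·1 + 3·3) = (19, 39, 22)
Ratio: 19/6 = 3.1667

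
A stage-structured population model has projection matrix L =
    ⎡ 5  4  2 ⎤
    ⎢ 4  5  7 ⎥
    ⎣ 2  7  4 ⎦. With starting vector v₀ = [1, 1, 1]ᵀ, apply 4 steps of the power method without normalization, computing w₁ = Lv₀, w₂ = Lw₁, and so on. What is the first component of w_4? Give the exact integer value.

26691

w1 = Lv₀ = (5·1 + 4·1 + 2·1; 4·1 + 5·1 + 7·1; 2·1 + 7·1 + 4·1) = (11, 16, 13)
w2 = Lw1 = (5·11 + 4·16 + 2·13; 4·11 + 5·16 + 7·13; 2·11 + 7·16 + 4·13) = (145, 215, 186)
w3 = Lw2 = (1957, 2957, 2539)
w4 = Lw3 = (26691, 40386, 34769)
The requested component of w4 is 26691.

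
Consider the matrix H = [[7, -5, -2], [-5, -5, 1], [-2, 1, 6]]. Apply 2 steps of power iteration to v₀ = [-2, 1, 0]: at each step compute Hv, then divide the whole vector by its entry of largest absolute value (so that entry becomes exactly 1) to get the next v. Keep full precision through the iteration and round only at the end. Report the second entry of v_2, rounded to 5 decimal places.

Hv0 = (-19.000000, 5.000000, 5.000000); divide by -19.000000 → v1 = (1.000000, -0.263158, -0.263158)
Hv1 = (8.842105, -3.947368, -3.842105); divide by 8.842105 → v2 = (1.000000, -0.446429, -0.434524)
Requested entry of v2: 75/-168 = -0.44643

-0.44643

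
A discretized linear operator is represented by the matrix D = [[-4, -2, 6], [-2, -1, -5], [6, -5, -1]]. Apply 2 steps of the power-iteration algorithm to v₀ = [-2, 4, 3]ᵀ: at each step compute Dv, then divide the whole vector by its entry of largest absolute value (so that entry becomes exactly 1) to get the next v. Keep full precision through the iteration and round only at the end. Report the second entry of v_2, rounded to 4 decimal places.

Dv0 = (18.00000, -15.00000, -35.00000); divide by -35.00000 → v1 = (-0.51429, 0.42857, 1.00000)
Dv1 = (7.20000, -4.40000, -6.22857); divide by 7.20000 → v2 = (1.00000, -0.61111, -0.86508)
Requested entry of v2: 154/-252 = -0.6111

-0.6111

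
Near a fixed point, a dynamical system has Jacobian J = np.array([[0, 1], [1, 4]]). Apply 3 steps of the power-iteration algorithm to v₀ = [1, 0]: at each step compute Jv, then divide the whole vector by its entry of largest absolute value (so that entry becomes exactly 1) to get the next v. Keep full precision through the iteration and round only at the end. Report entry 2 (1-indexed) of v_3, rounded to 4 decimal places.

Jv0 = (0.00000, 1.00000); divide by 1.00000 → v1 = (0.00000, 1.00000)
Jv1 = (1.00000, 4.00000); divide by 4.00000 → v2 = (0.25000, 1.00000)
Jv2 = (1.00000, 4.25000); divide by 4.25000 → v3 = (0.23529, 1.00000)
Requested entry of v3: 17/17 = 1.0000

1.0000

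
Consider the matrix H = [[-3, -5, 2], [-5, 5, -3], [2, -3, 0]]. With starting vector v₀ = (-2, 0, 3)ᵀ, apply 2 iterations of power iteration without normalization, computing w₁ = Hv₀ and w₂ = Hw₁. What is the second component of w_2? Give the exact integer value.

-43

w1 = Hv₀ = (12, 1, -4)
w2 = Hw1 = (-49, -43, 21)
The requested component of w2 is -43.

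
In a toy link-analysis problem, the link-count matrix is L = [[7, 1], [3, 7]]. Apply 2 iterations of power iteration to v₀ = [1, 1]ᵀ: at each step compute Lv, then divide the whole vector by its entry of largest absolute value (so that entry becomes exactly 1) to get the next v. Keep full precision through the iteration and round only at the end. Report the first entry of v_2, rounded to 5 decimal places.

0.70213

Lv0 = (8.000000, 10.000000); divide by 10.000000 → v1 = (0.800000, 1.000000)
Lv1 = (6.600000, 9.400000); divide by 9.400000 → v2 = (0.702128, 1.000000)
Requested entry of v2: 66/94 = 0.70213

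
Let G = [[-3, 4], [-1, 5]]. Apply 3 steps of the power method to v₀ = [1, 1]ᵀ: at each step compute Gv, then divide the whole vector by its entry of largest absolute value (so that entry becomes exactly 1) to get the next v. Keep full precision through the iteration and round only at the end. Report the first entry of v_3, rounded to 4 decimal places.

Gv0 = (1.00000, 4.00000); divide by 4.00000 → v1 = (0.25000, 1.00000)
Gv1 = (3.25000, 4.75000); divide by 4.75000 → v2 = (0.68421, 1.00000)
Gv2 = (1.94737, 4.31579); divide by 4.31579 → v3 = (0.45122, 1.00000)
Requested entry of v3: 37/82 = 0.4512

0.4512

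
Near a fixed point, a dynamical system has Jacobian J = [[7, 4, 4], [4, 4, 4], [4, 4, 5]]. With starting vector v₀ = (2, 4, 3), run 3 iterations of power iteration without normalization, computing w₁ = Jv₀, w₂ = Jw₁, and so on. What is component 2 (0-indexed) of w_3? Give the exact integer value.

w1 = Jv₀ = (7·2 + 4·4 + 4·3; 4·2 + 4·4 + 4·3; 4·2 + 4·4 + 5·3) = (42, 36, 39)
w2 = Jw1 = (7·42 + 4·36 + 4·39; 4·42 + 4·36 + 4·39; 4·42 + 4·36 + 5·39) = (594, 468, 507)
w3 = Jw2 = (8058, 6276, 6783)
The requested component of w3 is 6783.

6783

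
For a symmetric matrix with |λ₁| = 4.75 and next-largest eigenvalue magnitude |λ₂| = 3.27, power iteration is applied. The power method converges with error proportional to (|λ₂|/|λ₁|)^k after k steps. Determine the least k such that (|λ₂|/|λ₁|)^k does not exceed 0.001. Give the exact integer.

|λ₂/λ₁| = 3.27/4.75 = 0.68842
Need k ≥ ln(0.001) / ln(0.68842) = -6.9078 / -0.3734 ≈ 18.502
Smallest integer k satisfying the bound: 19

19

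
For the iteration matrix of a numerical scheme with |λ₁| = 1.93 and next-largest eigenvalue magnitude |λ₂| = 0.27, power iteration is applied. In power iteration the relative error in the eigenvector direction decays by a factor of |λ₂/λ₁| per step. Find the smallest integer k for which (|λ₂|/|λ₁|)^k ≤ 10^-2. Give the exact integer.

3

|λ₂/λ₁| = 0.27/1.93 = 0.13990
Need k ≥ ln(10^-2) / ln(0.13990) = -4.6052 / -1.9669 ≈ 2.341
Smallest integer k satisfying the bound: 3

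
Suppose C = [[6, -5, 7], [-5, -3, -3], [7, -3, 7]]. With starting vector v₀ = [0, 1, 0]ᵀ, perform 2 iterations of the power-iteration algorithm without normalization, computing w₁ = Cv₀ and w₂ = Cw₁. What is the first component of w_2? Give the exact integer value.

-36

w1 = Cv₀ = (6·0 + (-5)·1 + 7·0; (-5)·0 + (-3)·1 + (-3)·0; 7·0 + (-3)·1 + 7·0) = (-5, -3, -3)
w2 = Cw1 = (6·(-5) + (-5)·(-3) + 7·(-3); (-5)·(-5) + (-3)·(-3) + (-3)·(-3); 7·(-5) + (-3)·(-3) + 7·(-3)) = (-36, 43, -47)
The requested component of w2 is -36.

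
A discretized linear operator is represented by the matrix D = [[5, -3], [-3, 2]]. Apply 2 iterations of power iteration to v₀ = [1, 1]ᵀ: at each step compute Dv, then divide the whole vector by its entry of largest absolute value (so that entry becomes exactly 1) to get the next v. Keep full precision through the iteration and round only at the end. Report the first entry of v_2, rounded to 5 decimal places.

Dv0 = (2.000000, -1.000000); divide by 2.000000 → v1 = (1.000000, -0.500000)
Dv1 = (6.500000, -4.000000); divide by 6.500000 → v2 = (1.000000, -0.615385)
Requested entry of v2: 13/13 = 1.00000

1.00000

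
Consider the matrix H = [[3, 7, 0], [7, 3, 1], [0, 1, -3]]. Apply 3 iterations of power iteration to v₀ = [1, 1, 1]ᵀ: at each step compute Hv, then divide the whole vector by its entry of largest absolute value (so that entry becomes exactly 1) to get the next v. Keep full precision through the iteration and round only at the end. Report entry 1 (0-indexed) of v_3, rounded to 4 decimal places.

1.0000

Hv0 = (10.00000, 11.00000, -2.00000); divide by 11.00000 → v1 = (0.90909, 1.00000, -0.18182)
Hv1 = (9.72727, 9.18182, 1.54545); divide by 9.72727 → v2 = (1.00000, 0.94393, 0.15888)
Hv2 = (9.60748, 9.99065, 0.46729); divide by 9.99065 → v3 = (0.96165, 1.00000, 0.04677)
Requested entry of v3: 1069/1069 = 1.0000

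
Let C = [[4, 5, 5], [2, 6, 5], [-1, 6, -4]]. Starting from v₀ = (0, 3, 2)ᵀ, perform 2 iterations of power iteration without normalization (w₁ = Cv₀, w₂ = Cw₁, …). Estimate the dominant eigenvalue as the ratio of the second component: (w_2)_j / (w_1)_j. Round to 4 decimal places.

λ ≈ 9.5714

w1 = Cv₀ = (25, 28, 10)
w2 = Cw1 = (290, 268, 103)
Ratio at component: 268 / 28 = 9.5714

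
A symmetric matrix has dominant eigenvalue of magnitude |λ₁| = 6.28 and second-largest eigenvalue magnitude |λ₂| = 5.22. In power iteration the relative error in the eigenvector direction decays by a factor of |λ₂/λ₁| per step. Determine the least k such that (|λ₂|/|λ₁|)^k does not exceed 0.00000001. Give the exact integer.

100

|λ₂/λ₁| = 5.22/6.28 = 0.83121
Need k ≥ ln(0.00000001) / ln(0.83121) = -18.4207 / -0.1849 ≈ 99.640
Smallest integer k satisfying the bound: 100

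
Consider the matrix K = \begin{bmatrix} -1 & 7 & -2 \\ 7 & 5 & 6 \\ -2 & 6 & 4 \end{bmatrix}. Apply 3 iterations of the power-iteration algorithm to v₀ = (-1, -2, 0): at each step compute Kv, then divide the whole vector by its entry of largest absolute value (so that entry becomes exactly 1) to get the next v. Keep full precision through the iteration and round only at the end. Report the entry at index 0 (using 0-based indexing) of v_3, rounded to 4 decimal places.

Kv0 = (-13.00000, -17.00000, -10.00000); divide by -17.00000 → v1 = (0.76471, 1.00000, 0.58824)
Kv1 = (5.05882, 13.88235, 6.82353); divide by 13.88235 → v2 = (0.36441, 1.00000, 0.49153)
Kv2 = (5.65254, 10.50000, 7.23729); divide by 10.50000 → v3 = (0.53834, 1.00000, 0.68927)
Requested entry of v3: -1334/-2478 = 0.5383

0.5383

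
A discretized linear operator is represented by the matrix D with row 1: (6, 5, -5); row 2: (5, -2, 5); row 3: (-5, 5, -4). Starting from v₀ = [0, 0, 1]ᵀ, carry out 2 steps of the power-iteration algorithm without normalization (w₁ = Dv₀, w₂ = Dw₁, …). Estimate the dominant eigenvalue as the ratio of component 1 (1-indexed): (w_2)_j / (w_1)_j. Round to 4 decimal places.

λ ≈ -3.0000

w1 = Dv₀ = (-5, 5, -4)
w2 = Dw1 = (15, -55, 66)
Ratio at component: 15 / -5 = -3.0000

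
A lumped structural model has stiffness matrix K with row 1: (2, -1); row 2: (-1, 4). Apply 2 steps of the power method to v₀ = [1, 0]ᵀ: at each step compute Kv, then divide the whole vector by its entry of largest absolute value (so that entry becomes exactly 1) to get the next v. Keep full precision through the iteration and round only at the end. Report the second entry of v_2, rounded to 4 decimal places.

1.0000

Kv0 = (2.00000, -1.00000); divide by 2.00000 → v1 = (1.00000, -0.50000)
Kv1 = (2.50000, -3.00000); divide by -3.00000 → v2 = (-0.83333, 1.00000)
Requested entry of v2: -6/-6 = 1.0000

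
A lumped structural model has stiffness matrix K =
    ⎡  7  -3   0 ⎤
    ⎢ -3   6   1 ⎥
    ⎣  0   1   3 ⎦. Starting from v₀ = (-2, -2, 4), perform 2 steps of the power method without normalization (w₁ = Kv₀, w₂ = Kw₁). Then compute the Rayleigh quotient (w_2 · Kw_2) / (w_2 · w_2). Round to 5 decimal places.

8.11783

w1 = Kv₀ = (7·(-2) + (-3)·(-2) + 0·4; (-3)·(-2) + 6·(-2) + 1·4; 0·(-2) + 1·(-2) + 3·4) = (-8, -2, 10)
w2 = Kw1 = (7·(-8) + (-3)·(-2) + 0·10; (-3)·(-8) + 6·(-2) + 1·10; 0·(-8) + 1·(-2) + 3·10) = (-50, 22, 28)
Kw2 = (-416, 310, 106)
w2·Kw2 = (-50)·(-416) + 22·310 + 28·106 = 30588; w2·w2 = (-50)·(-50) + 22·22 + 28·28 = 3768
λ ≈ 30588/3768 = 8.11783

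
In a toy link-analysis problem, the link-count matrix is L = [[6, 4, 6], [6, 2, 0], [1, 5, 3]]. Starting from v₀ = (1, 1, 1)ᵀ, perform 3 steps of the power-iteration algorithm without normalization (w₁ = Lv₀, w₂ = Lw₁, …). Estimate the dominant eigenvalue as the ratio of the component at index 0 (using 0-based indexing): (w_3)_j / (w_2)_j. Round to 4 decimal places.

w1 = Lv₀ = (6·1 + 4·1 + 6·1; 6·1 + 2·1 + 0·1; 1·1 + 5·1 + 3·1) = (16, 8, 9)
w2 = Lw1 = (6·16 + 4·8 + 6·9; 6·16 + 2·8 + 0·9; 1·16 + 5·8 + 3·9) = (182, 112, 83)
w3 = Lw2 = (2038, 1316, 991)
Ratio at component: 2038 / 182 = 11.1978

11.1978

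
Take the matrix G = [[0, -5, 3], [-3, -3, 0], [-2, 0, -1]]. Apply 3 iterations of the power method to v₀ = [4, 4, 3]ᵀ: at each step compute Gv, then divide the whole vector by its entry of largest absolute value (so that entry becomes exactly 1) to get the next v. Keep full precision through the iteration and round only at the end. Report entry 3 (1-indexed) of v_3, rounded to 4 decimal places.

Gv0 = (-11.00000, -24.00000, -11.00000); divide by -24.00000 → v1 = (0.45833, 1.00000, 0.45833)
Gv1 = (-3.62500, -4.37500, -1.37500); divide by -4.37500 → v2 = (0.82857, 1.00000, 0.31429)
Gv2 = (-4.05714, -5.48571, -1.97143); divide by -5.48571 → v3 = (0.73958, 1.00000, 0.35938)
Requested entry of v3: -207/-576 = 0.3594

0.3594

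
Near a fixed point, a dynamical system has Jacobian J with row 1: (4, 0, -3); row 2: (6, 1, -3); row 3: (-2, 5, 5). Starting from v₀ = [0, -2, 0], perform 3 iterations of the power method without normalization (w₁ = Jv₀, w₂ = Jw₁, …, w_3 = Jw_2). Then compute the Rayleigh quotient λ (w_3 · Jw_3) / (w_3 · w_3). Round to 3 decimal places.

λ ≈ 5.573

w1 = Jv₀ = (0, -2, -10)
w2 = Jw1 = (30, 28, -60)
w3 = Jw2 = (300, 388, -220)
Jw3 = (1860, 2848, 240)
w3·Jw3 = 300·1860 + 388·2848 + (-220)·240 = 1610224; w3·w3 = 300·300 + 388·388 + (-220)·(-220) = 288944
λ ≈ 1610224/288944 = 5.573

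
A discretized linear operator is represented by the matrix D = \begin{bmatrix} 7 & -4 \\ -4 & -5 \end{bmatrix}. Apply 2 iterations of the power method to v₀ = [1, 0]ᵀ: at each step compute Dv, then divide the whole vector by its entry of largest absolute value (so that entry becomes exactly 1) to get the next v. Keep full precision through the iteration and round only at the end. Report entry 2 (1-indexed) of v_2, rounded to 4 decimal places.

Dv0 = (7.00000, -4.00000); divide by 7.00000 → v1 = (1.00000, -0.57143)
Dv1 = (9.28571, -1.14286); divide by 9.28571 → v2 = (1.00000, -0.12308)
Requested entry of v2: -8/65 = -0.1231

-0.1231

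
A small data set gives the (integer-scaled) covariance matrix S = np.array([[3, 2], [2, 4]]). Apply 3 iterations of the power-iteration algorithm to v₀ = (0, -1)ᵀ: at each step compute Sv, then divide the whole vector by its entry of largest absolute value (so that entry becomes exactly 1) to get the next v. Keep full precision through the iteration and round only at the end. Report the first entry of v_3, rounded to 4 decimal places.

Sv0 = (-2.00000, -4.00000); divide by -4.00000 → v1 = (0.50000, 1.00000)
Sv1 = (3.50000, 5.00000); divide by 5.00000 → v2 = (0.70000, 1.00000)
Sv2 = (4.10000, 5.40000); divide by 5.40000 → v3 = (0.75926, 1.00000)
Requested entry of v3: -82/-108 = 0.7593

0.7593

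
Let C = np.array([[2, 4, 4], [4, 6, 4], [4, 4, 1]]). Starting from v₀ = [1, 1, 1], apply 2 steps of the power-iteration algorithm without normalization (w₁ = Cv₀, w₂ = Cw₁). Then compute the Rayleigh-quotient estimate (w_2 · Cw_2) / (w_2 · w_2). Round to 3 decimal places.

w1 = Cv₀ = (2·1 + 4·1 + 4·1; 4·1 + 6·1 + 4·1; 4·1 + 4·1 + 1·1) = (10, 14, 9)
w2 = Cw1 = (2·10 + 4·14 + 4·9; 4·10 + 6·14 + 4·9; 4·10 + 4·14 + 1·9) = (112, 160, 105)
Cw2 = (1284, 1828, 1193)
w2·Cw2 = 112·1284 + 160·1828 + 105·1193 = 561553; w2·w2 = 112·112 + 160·160 + 105·105 = 49169
λ ≈ 561553/49169 = 11.421

λ ≈ 11.421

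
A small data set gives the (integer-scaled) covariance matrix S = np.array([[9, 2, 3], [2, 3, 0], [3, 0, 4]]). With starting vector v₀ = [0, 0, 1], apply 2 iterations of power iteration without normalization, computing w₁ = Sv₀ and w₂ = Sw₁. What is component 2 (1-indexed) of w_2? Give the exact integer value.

6

w1 = Sv₀ = (9·0 + 2·0 + 3·1; 2·0 + 3·0 + 0·1; 3·0 + 0·0 + 4·1) = (3, 0, 4)
w2 = Sw1 = (9·3 + 2·0 + 3·4; 2·3 + 3·0 + 0·4; 3·3 + 0·0 + 4·4) = (39, 6, 25)
The requested component of w2 is 6.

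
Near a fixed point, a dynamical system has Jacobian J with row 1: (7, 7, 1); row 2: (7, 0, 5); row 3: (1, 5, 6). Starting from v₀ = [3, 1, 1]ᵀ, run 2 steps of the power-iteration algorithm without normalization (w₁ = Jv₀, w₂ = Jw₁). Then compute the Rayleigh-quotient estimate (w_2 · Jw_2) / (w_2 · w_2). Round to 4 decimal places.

w1 = Jv₀ = (29, 26, 14)
w2 = Jw1 = (399, 273, 243)
Jw2 = (4947, 4008, 3222)
w2·Jw2 = 399·4947 + 273·4008 + 243·3222 = 3850983; w2·w2 = 399·399 + 273·273 + 243·243 = 292779
λ ≈ 3850983/292779 = 13.1532

λ ≈ 13.1532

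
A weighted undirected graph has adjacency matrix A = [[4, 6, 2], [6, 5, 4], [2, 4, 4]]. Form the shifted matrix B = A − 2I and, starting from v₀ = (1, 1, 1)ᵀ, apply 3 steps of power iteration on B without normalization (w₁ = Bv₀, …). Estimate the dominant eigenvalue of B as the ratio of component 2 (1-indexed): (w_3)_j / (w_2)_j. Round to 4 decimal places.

μ ≈ 10.9084

B = A − 2I has rows (2, 6, 2); (6, 3, 4); (2, 4, 2)
w1 = Bv₀ = (10, 13, 8)
w2 = Bw1 = (114, 131, 88)
w3 = Bw2 = (1190, 1429, 928)
Ratio: 1429/131 = 10.9084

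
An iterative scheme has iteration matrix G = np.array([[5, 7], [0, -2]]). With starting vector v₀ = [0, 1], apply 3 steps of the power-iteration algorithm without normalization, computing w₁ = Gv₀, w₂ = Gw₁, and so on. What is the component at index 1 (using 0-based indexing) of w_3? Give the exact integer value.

-8

w1 = Gv₀ = (5·0 + 7·1; 0·0 + (-2)·1) = (7, -2)
w2 = Gw1 = (5·7 + 7·(-2); 0·7 + (-2)·(-2)) = (21, 4)
w3 = Gw2 = (133, -8)
The requested component of w3 is -8.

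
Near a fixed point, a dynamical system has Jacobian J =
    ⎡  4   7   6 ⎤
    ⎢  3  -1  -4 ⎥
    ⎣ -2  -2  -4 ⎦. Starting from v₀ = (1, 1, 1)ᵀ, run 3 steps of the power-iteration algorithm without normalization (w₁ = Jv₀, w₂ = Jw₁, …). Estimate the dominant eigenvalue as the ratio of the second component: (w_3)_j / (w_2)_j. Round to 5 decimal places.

λ ≈ -0.88235

w1 = Jv₀ = (17, -2, -8)
w2 = Jw1 = (6, 85, 2)
w3 = Jw2 = (631, -75, -190)
Ratio at component: -75 / 85 = -0.88235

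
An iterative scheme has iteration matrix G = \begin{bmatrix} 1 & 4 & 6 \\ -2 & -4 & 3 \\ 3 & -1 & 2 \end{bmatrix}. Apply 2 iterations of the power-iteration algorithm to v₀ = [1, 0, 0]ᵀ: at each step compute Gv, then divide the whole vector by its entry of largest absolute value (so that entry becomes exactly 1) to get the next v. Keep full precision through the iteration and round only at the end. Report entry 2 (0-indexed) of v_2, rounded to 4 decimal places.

0.7333

Gv0 = (1.00000, -2.00000, 3.00000); divide by 3.00000 → v1 = (0.33333, -0.66667, 1.00000)
Gv1 = (3.66667, 5.00000, 3.66667); divide by 5.00000 → v2 = (0.73333, 1.00000, 0.73333)
Requested entry of v2: 11/15 = 0.7333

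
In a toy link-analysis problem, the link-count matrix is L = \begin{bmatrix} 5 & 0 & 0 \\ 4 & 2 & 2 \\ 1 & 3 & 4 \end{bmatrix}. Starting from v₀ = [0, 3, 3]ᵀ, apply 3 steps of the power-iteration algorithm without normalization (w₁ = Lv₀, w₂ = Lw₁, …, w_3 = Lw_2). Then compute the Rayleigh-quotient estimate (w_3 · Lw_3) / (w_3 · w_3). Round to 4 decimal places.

w1 = Lv₀ = (0, 12, 21)
w2 = Lw1 = (0, 66, 120)
w3 = Lw2 = (0, 372, 678)
Lw3 = (0, 2100, 3828)
w3·Lw3 = 0·0 + 372·2100 + 678·3828 = 3376584; w3·w3 = 0·0 + 372·372 + 678·678 = 598068
λ ≈ 3376584/598068 = 5.6458

λ ≈ 5.6458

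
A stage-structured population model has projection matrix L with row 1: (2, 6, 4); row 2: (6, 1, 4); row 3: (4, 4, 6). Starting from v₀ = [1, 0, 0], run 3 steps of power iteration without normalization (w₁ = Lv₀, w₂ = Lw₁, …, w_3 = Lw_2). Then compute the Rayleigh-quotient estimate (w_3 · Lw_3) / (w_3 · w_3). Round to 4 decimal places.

12.4071

w1 = Lv₀ = (2·1 + 6·0 + 4·0; 6·1 + 1·0 + 4·0; 4·1 + 4·0 + 6·0) = (2, 6, 4)
w2 = Lw1 = (2·2 + 6·6 + 4·4; 6·2 + 1·6 + 4·4; 4·2 + 4·6 + 6·4) = (56, 34, 56)
w3 = Lw2 = (540, 594, 696)
Lw3 = (7428, 6618, 8712)
w3·Lw3 = 540·7428 + 594·6618 + 696·8712 = 14005764; w3·w3 = 540·540 + 594·594 + 696·696 = 1128852
λ ≈ 14005764/1128852 = 12.4071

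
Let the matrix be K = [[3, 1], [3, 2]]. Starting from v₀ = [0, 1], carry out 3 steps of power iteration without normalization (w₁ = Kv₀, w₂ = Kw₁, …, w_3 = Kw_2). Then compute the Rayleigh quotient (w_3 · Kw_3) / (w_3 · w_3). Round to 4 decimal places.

w1 = Kv₀ = (3·0 + 1·1; 3·0 + 2·1) = (1, 2)
w2 = Kw1 = (3·1 + 1·2; 3·1 + 2·2) = (5, 7)
w3 = Kw2 = (22, 29)
Kw3 = (95, 124)
w3·Kw3 = 22·95 + 29·124 = 5686; w3·w3 = 22·22 + 29·29 = 1325
λ ≈ 5686/1325 = 4.2913

λ ≈ 4.2913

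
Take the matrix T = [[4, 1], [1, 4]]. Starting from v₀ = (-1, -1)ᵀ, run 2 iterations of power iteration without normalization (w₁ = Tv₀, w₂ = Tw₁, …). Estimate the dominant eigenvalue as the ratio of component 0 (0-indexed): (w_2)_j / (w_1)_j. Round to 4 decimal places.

w1 = Tv₀ = (-5, -5)
w2 = Tw1 = (-25, -25)
Ratio at component: -25 / -5 = 5.0000

λ ≈ 5.0000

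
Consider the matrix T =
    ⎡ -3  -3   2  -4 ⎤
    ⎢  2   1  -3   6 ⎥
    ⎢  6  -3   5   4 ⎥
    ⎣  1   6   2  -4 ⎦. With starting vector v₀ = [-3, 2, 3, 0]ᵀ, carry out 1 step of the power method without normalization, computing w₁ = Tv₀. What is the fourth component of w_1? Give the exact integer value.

15

w1 = Tv₀ = ((-3)·(-3) + (-3)·2 + 2·3 + (-4)·0; 2·(-3) + 1·2 + (-3)·3 + 6·0; 6·(-3) + (-3)·2 + 5·3 + 4·0; 1·(-3) + 6·2 + 2·3 + (-4)·0) = (9, -13, -9, 15)
The requested component of w1 is 15.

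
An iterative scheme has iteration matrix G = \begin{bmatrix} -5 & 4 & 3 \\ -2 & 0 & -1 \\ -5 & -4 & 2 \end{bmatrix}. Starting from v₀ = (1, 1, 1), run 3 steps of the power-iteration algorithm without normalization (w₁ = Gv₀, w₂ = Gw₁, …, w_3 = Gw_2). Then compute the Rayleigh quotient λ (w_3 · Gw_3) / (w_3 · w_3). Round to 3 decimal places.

-3.033

w1 = Gv₀ = ((-5)·1 + 4·1 + 3·1; (-2)·1 + 0·1 + (-1)·1; (-5)·1 + (-4)·1 + 2·1) = (2, -3, -7)
w2 = Gw1 = ((-5)·2 + 4·(-3) + 3·(-7); (-2)·2 + 0·(-3) + (-1)·(-7); (-5)·2 + (-4)·(-3) + 2·(-7)) = (-43, 3, -12)
w3 = Gw2 = (191, 98, 179)
Gw3 = (-26, -561, -989)
w3·Gw3 = 191·(-26) + 98·(-561) + 179·(-989) = -236975; w3·w3 = 191·191 + 98·98 + 179·179 = 78126
λ ≈ -236975/78126 = -3.033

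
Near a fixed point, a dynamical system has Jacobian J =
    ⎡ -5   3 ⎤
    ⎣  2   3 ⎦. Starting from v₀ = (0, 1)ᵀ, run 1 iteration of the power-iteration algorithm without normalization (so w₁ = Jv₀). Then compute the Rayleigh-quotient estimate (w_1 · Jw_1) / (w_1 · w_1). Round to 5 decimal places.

λ ≈ 1.50000

w1 = Jv₀ = ((-5)·0 + 3·1; 2·0 + 3·1) = (3, 3)
Jw1 = (-6, 15)
w1·Jw1 = 3·(-6) + 3·15 = 27; w1·w1 = 3·3 + 3·3 = 18
λ ≈ 27/18 = 1.50000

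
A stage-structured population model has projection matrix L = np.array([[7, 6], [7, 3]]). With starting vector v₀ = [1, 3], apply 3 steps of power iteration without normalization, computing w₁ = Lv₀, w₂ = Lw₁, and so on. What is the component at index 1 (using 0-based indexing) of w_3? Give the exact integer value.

2566

w1 = Lv₀ = (25, 16)
w2 = Lw1 = (271, 223)
w3 = Lw2 = (3235, 2566)
The requested component of w3 is 2566.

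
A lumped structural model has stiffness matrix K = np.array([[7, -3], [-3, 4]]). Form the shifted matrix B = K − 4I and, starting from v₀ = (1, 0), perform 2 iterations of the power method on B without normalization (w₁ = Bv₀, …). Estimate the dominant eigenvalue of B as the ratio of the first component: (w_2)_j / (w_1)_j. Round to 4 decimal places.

B = K − 4I has rows (3, -3); (-3, 0)
w1 = Bv₀ = (3·1 + (-3)·0; (-3)·1 + 0·0) = (3, -3)
w2 = Bw1 = (3·3 + (-3)·(-3); (-3)·3 + 0·(-3)) = (18, -9)
Ratio: 18/3 = 6.0000

μ ≈ 6.0000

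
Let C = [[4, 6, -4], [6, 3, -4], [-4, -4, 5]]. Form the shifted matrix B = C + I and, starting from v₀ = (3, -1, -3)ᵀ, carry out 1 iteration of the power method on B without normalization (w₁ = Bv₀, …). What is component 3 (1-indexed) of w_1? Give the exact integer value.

B = C + I has rows (5, 6, -4); (6, 4, -4); (-4, -4, 6)
w1 = Bv₀ = (5·3 + 6·(-1) + (-4)·(-3); 6·3 + 4·(-1) + (-4)·(-3); (-4)·3 + (-4)·(-1) + 6·(-3)) = (21, 26, -26)
Requested component of w1: -26

-26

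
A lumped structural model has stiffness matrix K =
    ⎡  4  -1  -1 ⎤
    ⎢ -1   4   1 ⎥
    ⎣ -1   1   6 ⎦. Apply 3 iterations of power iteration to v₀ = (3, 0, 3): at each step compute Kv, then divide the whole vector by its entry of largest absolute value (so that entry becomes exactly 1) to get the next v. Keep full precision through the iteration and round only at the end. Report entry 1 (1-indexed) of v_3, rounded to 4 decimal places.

-0.0064

Kv0 = (9.00000, 0.00000, 15.00000); divide by 15.00000 → v1 = (0.60000, 0.00000, 1.00000)
Kv1 = (1.40000, 0.40000, 5.40000); divide by 5.40000 → v2 = (0.25926, 0.07407, 1.00000)
Kv2 = (-0.03704, 1.03704, 5.81481); divide by 5.81481 → v3 = (-0.00637, 0.17834, 1.00000)
Requested entry of v3: -3/471 = -0.0064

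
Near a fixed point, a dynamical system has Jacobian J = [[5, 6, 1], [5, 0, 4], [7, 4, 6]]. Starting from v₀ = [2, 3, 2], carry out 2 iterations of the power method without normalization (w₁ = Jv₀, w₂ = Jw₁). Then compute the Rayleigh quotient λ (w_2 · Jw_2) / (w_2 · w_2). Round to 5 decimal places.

λ ≈ 12.35267

w1 = Jv₀ = (5·2 + 6·3 + 1·2; 5·2 + 0·3 + 4·2; 7·2 + 4·3 + 6·2) = (30, 18, 38)
w2 = Jw1 = (5·30 + 6·18 + 1·38; 5·30 + 0·18 + 4·38; 7·30 + 4·18 + 6·38) = (296, 302, 510)
Jw2 = (3802, 3520, 6340)
w2·Jw2 = 296·3802 + 302·3520 + 510·6340 = 5421832; w2·w2 = 296·296 + 302·302 + 510·510 = 438920
λ ≈ 5421832/438920 = 12.35267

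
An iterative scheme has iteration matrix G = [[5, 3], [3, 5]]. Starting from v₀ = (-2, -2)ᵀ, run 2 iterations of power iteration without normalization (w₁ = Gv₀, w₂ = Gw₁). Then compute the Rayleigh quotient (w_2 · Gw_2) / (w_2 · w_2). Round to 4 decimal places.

8.0000

w1 = Gv₀ = (-16, -16)
w2 = Gw1 = (-128, -128)
Gw2 = (-1024, -1024)
w2·Gw2 = (-128)·(-1024) + (-128)·(-1024) = 262144; w2·w2 = (-128)·(-128) + (-128)·(-128) = 32768
λ ≈ 262144/32768 = 8.0000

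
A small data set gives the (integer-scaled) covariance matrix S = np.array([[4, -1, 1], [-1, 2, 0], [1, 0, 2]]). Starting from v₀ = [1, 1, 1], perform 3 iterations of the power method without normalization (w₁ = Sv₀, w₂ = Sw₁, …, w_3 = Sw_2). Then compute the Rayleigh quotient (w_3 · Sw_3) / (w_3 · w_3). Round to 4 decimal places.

w1 = Sv₀ = (4·1 + (-1)·1 + 1·1; (-1)·1 + 2·1 + 0·1; 1·1 + 0·1 + 2·1) = (4, 1, 3)
w2 = Sw1 = (4·4 + (-1)·1 + 1·3; (-1)·4 + 2·1 + 0·3; 1·4 + 0·1 + 2·3) = (18, -2, 10)
w3 = Sw2 = (84, -22, 38)
Sw3 = (396, -128, 160)
w3·Sw3 = 84·396 + (-22)·(-128) + 38·160 = 42160; w3·w3 = 84·84 + (-22)·(-22) + 38·38 = 8984
λ ≈ 42160/8984 = 4.6928

λ ≈ 4.6928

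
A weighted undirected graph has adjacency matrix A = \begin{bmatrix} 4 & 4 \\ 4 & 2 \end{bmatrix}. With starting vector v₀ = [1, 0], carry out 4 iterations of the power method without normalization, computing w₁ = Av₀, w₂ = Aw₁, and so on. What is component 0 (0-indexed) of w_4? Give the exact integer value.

1600

w1 = Av₀ = (4·1 + 4·0; 4·1 + 2·0) = (4, 4)
w2 = Aw1 = (4·4 + 4·4; 4·4 + 2·4) = (32, 24)
w3 = Aw2 = (224, 176)
w4 = Aw3 = (1600, 1248)
The requested component of w4 is 1600.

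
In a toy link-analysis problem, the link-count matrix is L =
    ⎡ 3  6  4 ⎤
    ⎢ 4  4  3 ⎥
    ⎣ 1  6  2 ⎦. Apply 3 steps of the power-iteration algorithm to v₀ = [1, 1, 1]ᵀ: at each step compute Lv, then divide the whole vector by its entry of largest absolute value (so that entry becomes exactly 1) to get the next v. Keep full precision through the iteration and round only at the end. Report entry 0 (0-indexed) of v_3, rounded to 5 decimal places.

Lv0 = (13.000000, 11.000000, 9.000000); divide by 13.000000 → v1 = (1.000000, 0.846154, 0.692308)
Lv1 = (10.846154, 9.461538, 7.461538); divide by 10.846154 → v2 = (1.000000, 0.872340, 0.687943)
Lv2 = (10.985816, 9.553191, 7.609929); divide by 10.985816 → v3 = (1.000000, 0.869593, 0.692705)
Requested entry of v3: 1549/1549 = 1.00000

1.00000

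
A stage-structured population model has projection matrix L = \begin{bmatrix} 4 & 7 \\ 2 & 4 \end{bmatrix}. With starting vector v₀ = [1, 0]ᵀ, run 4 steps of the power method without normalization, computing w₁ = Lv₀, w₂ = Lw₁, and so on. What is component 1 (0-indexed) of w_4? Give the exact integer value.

960

w1 = Lv₀ = (4·1 + 7·0; 2·1 + 4·0) = (4, 2)
w2 = Lw1 = (4·4 + 7·2; 2·4 + 4·2) = (30, 16)
w3 = Lw2 = (232, 124)
w4 = Lw3 = (1796, 960)
The requested component of w4 is 960.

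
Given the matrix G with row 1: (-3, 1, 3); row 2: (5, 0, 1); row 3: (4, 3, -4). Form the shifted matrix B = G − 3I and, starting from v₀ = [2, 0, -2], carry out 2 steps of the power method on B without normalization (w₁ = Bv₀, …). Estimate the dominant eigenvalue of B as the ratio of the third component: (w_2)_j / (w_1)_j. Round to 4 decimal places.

B = G − 3I has rows (-6, 1, 3); (5, -3, 1); (4, 3, -7)
w1 = Bv₀ = ((-6)·2 + 1·0 + 3·(-2); 5·2 + (-3)·0 + 1·(-2); 4·2 + 3·0 + (-7)·(-2)) = (-18, 8, 22)
w2 = Bw1 = ((-6)·(-18) + 1·8 + 3·22; 5·(-18) + (-3)·8 + 1·22; 4·(-18) + 3·8 + (-7)·22) = (182, -92, -202)
Ratio: -202/22 = -9.1818

μ ≈ -9.1818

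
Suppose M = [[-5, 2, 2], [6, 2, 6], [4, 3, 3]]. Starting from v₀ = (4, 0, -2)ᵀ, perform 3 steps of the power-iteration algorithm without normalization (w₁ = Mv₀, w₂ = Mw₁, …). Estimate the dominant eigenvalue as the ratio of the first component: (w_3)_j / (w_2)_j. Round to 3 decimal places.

λ ≈ -6.098

w1 = Mv₀ = ((-5)·4 + 2·0 + 2·(-2); 6·4 + 2·0 + 6·(-2); 4·4 + 3·0 + 3·(-2)) = (-24, 12, 10)
w2 = Mw1 = ((-5)·(-24) + 2·12 + 2·10; 6·(-24) + 2·12 + 6·10; 4·(-24) + 3·12 + 3·10) = (164, -60, -30)
w3 = Mw2 = (-1000, 684, 386)
Ratio at component: -1000 / 164 = -6.098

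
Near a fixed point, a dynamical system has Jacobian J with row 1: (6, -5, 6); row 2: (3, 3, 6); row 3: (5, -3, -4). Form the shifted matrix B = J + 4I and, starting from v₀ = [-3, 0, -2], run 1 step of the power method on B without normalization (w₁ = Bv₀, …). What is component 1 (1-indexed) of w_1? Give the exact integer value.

B = J + 4I has rows (10, -5, 6); (3, 7, 6); (5, -3, 0)
w1 = Bv₀ = (-42, -21, -15)
Requested component of w1: -42

-42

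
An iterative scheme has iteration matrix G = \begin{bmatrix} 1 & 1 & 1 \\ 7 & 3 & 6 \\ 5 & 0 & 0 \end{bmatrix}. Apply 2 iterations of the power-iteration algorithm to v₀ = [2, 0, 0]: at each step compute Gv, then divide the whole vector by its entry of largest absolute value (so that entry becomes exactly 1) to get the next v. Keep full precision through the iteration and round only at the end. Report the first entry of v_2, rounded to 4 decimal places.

0.2241

Gv0 = (2.00000, 14.00000, 10.00000); divide by 14.00000 → v1 = (0.14286, 1.00000, 0.71429)
Gv1 = (1.85714, 8.28571, 0.71429); divide by 8.28571 → v2 = (0.22414, 1.00000, 0.08621)
Requested entry of v2: 26/116 = 0.2241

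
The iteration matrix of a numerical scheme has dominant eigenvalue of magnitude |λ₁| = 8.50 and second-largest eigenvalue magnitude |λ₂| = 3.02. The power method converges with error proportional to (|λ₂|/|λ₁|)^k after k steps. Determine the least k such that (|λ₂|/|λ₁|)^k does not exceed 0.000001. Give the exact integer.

14

|λ₂/λ₁| = 3.02/8.50 = 0.35529
Need k ≥ ln(0.000001) / ln(0.35529) = -13.8155 / -1.0348 ≈ 13.351
Smallest integer k satisfying the bound: 14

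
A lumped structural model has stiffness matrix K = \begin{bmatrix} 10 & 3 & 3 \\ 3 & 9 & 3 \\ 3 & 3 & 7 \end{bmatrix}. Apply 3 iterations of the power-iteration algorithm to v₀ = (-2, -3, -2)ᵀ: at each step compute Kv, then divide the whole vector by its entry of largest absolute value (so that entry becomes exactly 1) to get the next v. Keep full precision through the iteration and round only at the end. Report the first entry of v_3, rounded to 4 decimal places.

Kv0 = (-35.00000, -39.00000, -29.00000); divide by -39.00000 → v1 = (0.89744, 1.00000, 0.74359)
Kv1 = (14.20513, 13.92308, 10.89744); divide by 14.20513 → v2 = (1.00000, 0.98014, 0.76715)
Kv2 = (15.24188, 14.12274, 11.31047); divide by 15.24188 → v3 = (1.00000, 0.92658, 0.74207)
Requested entry of v3: -8444/-8444 = 1.0000

1.0000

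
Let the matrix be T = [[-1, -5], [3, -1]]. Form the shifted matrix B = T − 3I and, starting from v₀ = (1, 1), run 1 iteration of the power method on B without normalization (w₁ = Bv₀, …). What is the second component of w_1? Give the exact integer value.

-1

B = T − 3I has rows (-4, -5); (3, -4)
w1 = Bv₀ = ((-4)·1 + (-5)·1; 3·1 + (-4)·1) = (-9, -1)
Requested component of w1: -1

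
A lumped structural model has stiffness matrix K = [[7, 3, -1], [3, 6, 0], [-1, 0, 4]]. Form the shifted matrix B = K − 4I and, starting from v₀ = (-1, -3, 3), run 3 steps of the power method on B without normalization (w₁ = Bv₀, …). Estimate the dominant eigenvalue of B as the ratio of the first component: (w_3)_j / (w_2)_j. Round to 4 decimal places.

μ ≈ 5.7945

B = K − 4I has rows (3, 3, -1); (3, 2, 0); (-1, 0, 0)
w1 = Bv₀ = (3·(-1) + 3·(-3) + (-1)·3; 3·(-1) + 2·(-3) + 0·3; (-1)·(-1) + 0·(-3) + 0·3) = (-15, -9, 1)
w2 = Bw1 = (3·(-15) + 3·(-9) + (-1)·1; 3·(-15) + 2·(-9) + 0·1; (-1)·(-15) + 0·(-9) + 0·1) = (-73, -63, 15)
w3 = Bw2 = (-423, -345, 73)
Ratio: -423/-73 = 5.7945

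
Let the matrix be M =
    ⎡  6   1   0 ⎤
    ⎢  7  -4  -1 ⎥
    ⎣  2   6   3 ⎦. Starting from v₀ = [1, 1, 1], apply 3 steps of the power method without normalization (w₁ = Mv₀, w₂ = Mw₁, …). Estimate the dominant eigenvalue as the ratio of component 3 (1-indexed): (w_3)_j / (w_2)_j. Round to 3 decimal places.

7.542

w1 = Mv₀ = (6·1 + 1·1 + 0·1; 7·1 + (-4)·1 + (-1)·1; 2·1 + 6·1 + 3·1) = (7, 2, 11)
w2 = Mw1 = (6·7 + 1·2 + 0·11; 7·7 + (-4)·2 + (-1)·11; 2·7 + 6·2 + 3·11) = (44, 30, 59)
w3 = Mw2 = (294, 129, 445)
Ratio at component: 445 / 59 = 7.542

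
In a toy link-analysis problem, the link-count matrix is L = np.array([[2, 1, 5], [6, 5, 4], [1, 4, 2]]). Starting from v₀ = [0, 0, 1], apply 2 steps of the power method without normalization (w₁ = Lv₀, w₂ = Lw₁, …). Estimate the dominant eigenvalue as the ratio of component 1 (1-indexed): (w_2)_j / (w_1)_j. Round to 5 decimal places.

w1 = Lv₀ = (2·0 + 1·0 + 5·1; 6·0 + 5·0 + 4·1; 1·0 + 4·0 + 2·1) = (5, 4, 2)
w2 = Lw1 = (2·5 + 1·4 + 5·2; 6·5 + 5·4 + 4·2; 1·5 + 4·4 + 2·2) = (24, 58, 25)
Ratio at component: 24 / 5 = 4.80000

λ ≈ 4.80000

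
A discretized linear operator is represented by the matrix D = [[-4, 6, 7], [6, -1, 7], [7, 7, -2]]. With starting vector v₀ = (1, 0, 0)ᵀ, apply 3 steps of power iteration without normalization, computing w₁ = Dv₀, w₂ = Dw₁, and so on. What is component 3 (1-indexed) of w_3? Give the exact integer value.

840

w1 = Dv₀ = (-4, 6, 7)
w2 = Dw1 = (101, 19, 0)
w3 = Dw2 = (-290, 587, 840)
The requested component of w3 is 840.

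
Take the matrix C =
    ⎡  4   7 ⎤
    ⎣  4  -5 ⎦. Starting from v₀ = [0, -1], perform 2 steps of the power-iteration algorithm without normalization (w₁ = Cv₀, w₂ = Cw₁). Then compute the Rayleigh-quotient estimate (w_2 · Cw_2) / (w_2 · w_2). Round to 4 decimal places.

λ ≈ -6.2736

w1 = Cv₀ = (-7, 5)
w2 = Cw1 = (7, -53)
Cw2 = (-343, 293)
w2·Cw2 = 7·(-343) + (-53)·293 = -17930; w2·w2 = 7·7 + (-53)·(-53) = 2858
λ ≈ -17930/2858 = -6.2736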